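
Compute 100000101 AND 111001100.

AND: 1 only when both bits are 1
  100000101
& 111001100
-----------
  100000100
Decimal: 261 & 460 = 260



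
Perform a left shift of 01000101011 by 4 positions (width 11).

Original: 01000101011 (decimal 555)
Shift left by 4 positions
Append 4 zeros on the right and drop the 4 high bits that overflow the 11-bit width
Result: 01010110000 (decimal 688)
Equivalent: 555 << 4 = 555 × 2^4 = 8880, truncated to 11 bits = 688



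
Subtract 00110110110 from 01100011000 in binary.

Method 1 - Direct subtraction (column by column from the right: bit − bit − borrow-in; if negative, add 2 and borrow 1 from the next column):
borrow: 01111001100
        01100011000
-       00110110110
-------------------
        00101100010

Method 2 - Add two's complement:
Two's complement of 00110110110: invert → 11001001001, add 1 → 11001001010
  01100011000
+ 11001001010
-------------
 100101100010  (end carry out of the top bit = 1)
Discarding the end carry: 00101100010
Decimal check:
  01100011000 = 512 + 256 + 16 + 8 = 792
  00110110110 = 256 + 128 + 32 + 16 + 4 + 2 = 438
  792 - 438 = 354, and 00101100010 = 256 + 64 + 32 + 2 = 354 ✓



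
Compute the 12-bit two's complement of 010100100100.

Original: 010100100100
Step 1 - Invert all bits: 101011011011
Step 2 - Add 1: 101011011100
Verification: 010100100100 + 101011011100 = 1000000000000; discarding the end carry (carry out of the top bit) leaves the 12-bit value 000000000000, as required for x + (-x)



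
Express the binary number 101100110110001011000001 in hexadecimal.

Group into 4-bit nibbles from right:
  1011 = B
  0011 = 3
  0110 = 6
  0010 = 2
  1100 = C
  0001 = 1
Result: B362C1



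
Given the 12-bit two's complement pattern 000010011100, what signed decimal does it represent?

Binary: 000010011100
Sign bit: 0 (non-negative)
Read directly as an unsigned value:
000010011100 = 128 + 16 + 8 + 4 = 156
Value: 156



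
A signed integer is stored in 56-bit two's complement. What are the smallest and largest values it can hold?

For 56-bit two's complement:
Minimum: -2^55 = -36028797018963968
Maximum: 2^55 - 1 = 36028797018963967



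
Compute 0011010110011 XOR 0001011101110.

XOR: 1 when bits differ
  0011010110011
^ 0001011101110
---------------
  0010001011101
Decimal: 1715 ^ 750 = 1117



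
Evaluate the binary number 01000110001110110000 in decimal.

Sum of powers of 2 for each 1-bit:
2^4 + 2^5 + 2^7 + 2^8 + 2^9 + 2^13 + 2^14 + 2^18
= 16 + 32 + 128 + 256 + 512 + 8192 + 16384 + 262144
= 287664



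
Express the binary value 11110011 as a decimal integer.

Sum of powers of 2 for each 1-bit:
2^0 + 2^1 + 2^4 + 2^5 + 2^6 + 2^7
= 1 + 2 + 16 + 32 + 64 + 128
= 243



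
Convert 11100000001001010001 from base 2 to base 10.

Sum of powers of 2 for each 1-bit:
2^0 + 2^4 + 2^6 + 2^9 + 2^17 + 2^18 + 2^19
= 1 + 16 + 64 + 512 + 131072 + 262144 + 524288
= 918097



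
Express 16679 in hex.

Using repeated division by 16 (digits 10–15 are A–F):
16679 ÷ 16 = 1042 remainder 7
1042 ÷ 16 = 65 remainder 2
65 ÷ 16 = 4 remainder 1
4 ÷ 16 = 0 remainder 4
Reading remainders bottom to top: 4127



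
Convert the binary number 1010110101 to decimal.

Sum of powers of 2 for each 1-bit:
2^0 + 2^2 + 2^4 + 2^5 + 2^7 + 2^9
= 1 + 4 + 16 + 32 + 128 + 512
= 693



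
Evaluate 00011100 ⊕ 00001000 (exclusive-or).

XOR: 1 when bits differ
  00011100
^ 00001000
----------
  00010100
Decimal: 28 ^ 8 = 20



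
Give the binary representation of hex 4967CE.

Convert each hex digit to 4 bits:
  4 = 0100
  9 = 1001
  6 = 0110
  7 = 0111
  C = 1100
  E = 1110
Concatenate: 010010010110011111001110



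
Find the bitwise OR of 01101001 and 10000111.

OR: 1 when either bit is 1
  01101001
| 10000111
----------
  11101111
Decimal: 105 | 135 = 239



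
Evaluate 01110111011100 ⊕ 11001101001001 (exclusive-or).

XOR: 1 when bits differ
  01110111011100
^ 11001101001001
----------------
  10111010010101
Decimal: 7644 ^ 13129 = 11925



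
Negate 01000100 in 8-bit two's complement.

Original: 01000100
Step 1 - Invert all bits: 10111011
Step 2 - Add 1: 10111100
Verification: 01000100 + 10111100 = 100000000; discarding the end carry (carry out of the top bit) leaves the 8-bit value 00000000, as required for x + (-x)



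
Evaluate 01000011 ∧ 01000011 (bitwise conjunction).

AND: 1 only when both bits are 1
  01000011
& 01000011
----------
  01000011
Decimal: 67 & 67 = 67



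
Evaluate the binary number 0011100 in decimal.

Sum of powers of 2 for each 1-bit:
2^2 + 2^3 + 2^4
= 4 + 8 + 16
= 28



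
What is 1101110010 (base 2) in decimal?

Sum of powers of 2 for each 1-bit:
2^1 + 2^4 + 2^5 + 2^6 + 2^8 + 2^9
= 2 + 16 + 32 + 64 + 256 + 512
= 882



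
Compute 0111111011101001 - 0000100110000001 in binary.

Method 1 - Direct subtraction (column by column from the right: bit − bit − borrow-in; if negative, add 2 and borrow 1 from the next column):
borrow: 0000001000000000
        0111111011101001
-       0000100110000001
------------------------
        0111010101101000

Method 2 - Add two's complement:
Two's complement of 0000100110000001: invert → 1111011001111110, add 1 → 1111011001111111
  0111111011101001
+ 1111011001111111
------------------
 10111010101101000  (end carry out of the top bit = 1)
Discarding the end carry: 0111010101101000
Decimal check:
  0111111011101001 = 16384 + 8192 + 4096 + 2048 + 1024 + 512 + 128 + 64 + 32 + 8 + 1 = 32489
  0000100110000001 = 2048 + 256 + 128 + 1 = 2433
  32489 - 2433 = 30056, and 0111010101101000 = 16384 + 8192 + 4096 + 1024 + 256 + 64 + 32 + 8 = 30056 ✓



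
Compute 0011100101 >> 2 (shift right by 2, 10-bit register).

Original: 0011100101 (decimal 229)
Shift right by 2 positions
Drop the 2 low bits; fill with zeros on the left
Result: 0000111001 (decimal 57)
Equivalent: 229 >> 2 = 229 ÷ 2^2 = 57



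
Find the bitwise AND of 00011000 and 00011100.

AND: 1 only when both bits are 1
  00011000
& 00011100
----------
  00011000
Decimal: 24 & 28 = 24



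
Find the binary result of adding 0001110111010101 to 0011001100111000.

Add column by column from the right: bit + bit + carry-in; write the sum mod 2, carry 1 when the sum is 2 or 3.
carry:  0111111111100000
        0001110111010101
+       0011001100111000
------------------------
       00101000100001101
(the carry out of the leftmost column, 0, becomes the leading bit)
Decimal check:
  0001110111010101 = 4096 + 2048 + 1024 + 256 + 128 + 64 + 16 + 4 + 1 = 7637
  0011001100111000 = 8192 + 4096 + 512 + 256 + 32 + 16 + 8 = 13112
  7637 + 13112 = 20749, and 00101000100001101 = 16384 + 4096 + 256 + 8 + 4 + 1 = 20749 ✓



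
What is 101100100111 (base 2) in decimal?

Sum of powers of 2 for each 1-bit:
2^0 + 2^1 + 2^2 + 2^5 + 2^8 + 2^9 + 2^11
= 1 + 2 + 4 + 32 + 256 + 512 + 2048
= 2855



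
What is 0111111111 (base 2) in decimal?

Sum of powers of 2 for each 1-bit:
2^0 + 2^1 + 2^2 + 2^3 + 2^4 + 2^5 + 2^6 + 2^7 + 2^8
= 1 + 2 + 4 + 8 + 16 + 32 + 64 + 128 + 256
= 511



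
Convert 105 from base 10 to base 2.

Using repeated division by 2:
105 ÷ 2 = 52 remainder 1
52 ÷ 2 = 26 remainder 0
26 ÷ 2 = 13 remainder 0
13 ÷ 2 = 6 remainder 1
6 ÷ 2 = 3 remainder 0
3 ÷ 2 = 1 remainder 1
1 ÷ 2 = 0 remainder 1
Reading remainders bottom to top: 1101001



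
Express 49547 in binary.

Using repeated division by 2:
49547 ÷ 2 = 24773 remainder 1
24773 ÷ 2 = 12386 remainder 1
12386 ÷ 2 = 6193 remainder 0
6193 ÷ 2 = 3096 remainder 1
3096 ÷ 2 = 1548 remainder 0
1548 ÷ 2 = 774 remainder 0
774 ÷ 2 = 387 remainder 0
387 ÷ 2 = 193 remainder 1
193 ÷ 2 = 96 remainder 1
96 ÷ 2 = 48 remainder 0
48 ÷ 2 = 24 remainder 0
24 ÷ 2 = 12 remainder 0
12 ÷ 2 = 6 remainder 0
6 ÷ 2 = 3 remainder 0
3 ÷ 2 = 1 remainder 1
1 ÷ 2 = 0 remainder 1
Reading remainders bottom to top: 1100000110001011



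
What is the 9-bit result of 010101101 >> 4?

Original: 010101101 (decimal 173)
Shift right by 4 positions
Drop the 4 low bits; fill with zeros on the left
Result: 000001010 (decimal 10)
Equivalent: 173 >> 4 = 173 ÷ 2^4 = 10



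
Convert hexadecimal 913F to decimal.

Expand by place value (powers of 16):
Digit values: F = 15
913F = 9 × 16^3 + 1 × 16^2 + 3 × 16^1 + 15 × 16^0
= 9 × 4096 + 1 × 256 + 3 × 16 + 15 × 1
= 36864 + 256 + 48 + 15
= 37183



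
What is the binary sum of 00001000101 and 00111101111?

Add column by column from the right: bit + bit + carry-in; write the sum mod 2, carry 1 when the sum is 2 or 3.
carry:  01110011110
        00001000101
+       00111101111
-------------------
       001000110100
(the carry out of the leftmost column, 0, becomes the leading bit)
Decimal check:
  00001000101 = 64 + 4 + 1 = 69
  00111101111 = 256 + 128 + 64 + 32 + 8 + 4 + 2 + 1 = 495
  69 + 495 = 564, and 001000110100 = 512 + 32 + 16 + 4 = 564 ✓



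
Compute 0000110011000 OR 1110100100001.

OR: 1 when either bit is 1
  0000110011000
| 1110100100001
---------------
  1110110111001
Decimal: 408 | 7457 = 7609



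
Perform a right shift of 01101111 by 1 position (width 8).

Original: 01101111 (decimal 111)
Shift right by 1 position
Drop the 1 low bit; fill with zero on the left
Result: 00110111 (decimal 55)
Equivalent: 111 >> 1 = 111 ÷ 2^1 = 55



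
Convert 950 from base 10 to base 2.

Using repeated division by 2:
950 ÷ 2 = 475 remainder 0
475 ÷ 2 = 237 remainder 1
237 ÷ 2 = 118 remainder 1
118 ÷ 2 = 59 remainder 0
59 ÷ 2 = 29 remainder 1
29 ÷ 2 = 14 remainder 1
14 ÷ 2 = 7 remainder 0
7 ÷ 2 = 3 remainder 1
3 ÷ 2 = 1 remainder 1
1 ÷ 2 = 0 remainder 1
Reading remainders bottom to top: 1110110110



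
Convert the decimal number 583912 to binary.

Using repeated division by 2:
583912 ÷ 2 = 291956 remainder 0
291956 ÷ 2 = 145978 remainder 0
145978 ÷ 2 = 72989 remainder 0
72989 ÷ 2 = 36494 remainder 1
36494 ÷ 2 = 18247 remainder 0
18247 ÷ 2 = 9123 remainder 1
9123 ÷ 2 = 4561 remainder 1
4561 ÷ 2 = 2280 remainder 1
2280 ÷ 2 = 1140 remainder 0
1140 ÷ 2 = 570 remainder 0
570 ÷ 2 = 285 remainder 0
285 ÷ 2 = 142 remainder 1
142 ÷ 2 = 71 remainder 0
71 ÷ 2 = 35 remainder 1
35 ÷ 2 = 17 remainder 1
17 ÷ 2 = 8 remainder 1
8 ÷ 2 = 4 remainder 0
4 ÷ 2 = 2 remainder 0
2 ÷ 2 = 1 remainder 0
1 ÷ 2 = 0 remainder 1
Reading remainders bottom to top: 10001110100011101000



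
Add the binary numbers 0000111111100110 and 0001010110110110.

Add column by column from the right: bit + bit + carry-in; write the sum mod 2, carry 1 when the sum is 2 or 3.
carry:  0011111111001100
        0000111111100110
+       0001010110110110
------------------------
       00010010110011100
(the carry out of the leftmost column, 0, becomes the leading bit)
Decimal check:
  0000111111100110 = 2048 + 1024 + 512 + 256 + 128 + 64 + 32 + 4 + 2 = 4070
  0001010110110110 = 4096 + 1024 + 256 + 128 + 32 + 16 + 4 + 2 = 5558
  4070 + 5558 = 9628, and 00010010110011100 = 8192 + 1024 + 256 + 128 + 16 + 8 + 4 = 9628 ✓



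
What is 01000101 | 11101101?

OR: 1 when either bit is 1
  01000101
| 11101101
----------
  11101101
Decimal: 69 | 237 = 237



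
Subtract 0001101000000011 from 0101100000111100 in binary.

Method 1 - Direct subtraction (column by column from the right: bit − bit − borrow-in; if negative, add 2 and borrow 1 from the next column):
borrow: 0111110000000110
        0101100000111100
-       0001101000000011
------------------------
        0011111000111001

Method 2 - Add two's complement:
Two's complement of 0001101000000011: invert → 1110010111111100, add 1 → 1110010111111101
  0101100000111100
+ 1110010111111101
------------------
 10011111000111001  (end carry out of the top bit = 1)
Discarding the end carry: 0011111000111001
Decimal check:
  0101100000111100 = 16384 + 4096 + 2048 + 32 + 16 + 8 + 4 = 22588
  0001101000000011 = 4096 + 2048 + 512 + 2 + 1 = 6659
  22588 - 6659 = 15929, and 0011111000111001 = 8192 + 4096 + 2048 + 1024 + 512 + 32 + 16 + 8 + 1 = 15929 ✓



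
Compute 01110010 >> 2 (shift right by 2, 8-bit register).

Original: 01110010 (decimal 114)
Shift right by 2 positions
Drop the 2 low bits; fill with zeros on the left
Result: 00011100 (decimal 28)
Equivalent: 114 >> 2 = 114 ÷ 2^2 = 28



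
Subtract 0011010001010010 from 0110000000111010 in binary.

Method 1 - Direct subtraction (column by column from the right: bit − bit − borrow-in; if negative, add 2 and borrow 1 from the next column):
borrow: 0111111110000000
        0110000000111010
-       0011010001010010
------------------------
        0010101111101000

Method 2 - Add two's complement:
Two's complement of 0011010001010010: invert → 1100101110101101, add 1 → 1100101110101110
  0110000000111010
+ 1100101110101110
------------------
 10010101111101000  (end carry out of the top bit = 1)
Discarding the end carry: 0010101111101000
Decimal check:
  0110000000111010 = 16384 + 8192 + 32 + 16 + 8 + 2 = 24634
  0011010001010010 = 8192 + 4096 + 1024 + 64 + 16 + 2 = 13394
  24634 - 13394 = 11240, and 0010101111101000 = 8192 + 2048 + 512 + 256 + 128 + 64 + 32 + 8 = 11240 ✓



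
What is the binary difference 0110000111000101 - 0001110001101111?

Method 1 - Direct subtraction (column by column from the right: bit − bit − borrow-in; if negative, add 2 and borrow 1 from the next column):
borrow: 0011100011111100
        0110000111000101
-       0001110001101111
------------------------
        0100010101010110

Method 2 - Add two's complement:
Two's complement of 0001110001101111: invert → 1110001110010000, add 1 → 1110001110010001
  0110000111000101
+ 1110001110010001
------------------
 10100010101010110  (end carry out of the top bit = 1)
Discarding the end carry: 0100010101010110
Decimal check:
  0110000111000101 = 16384 + 8192 + 256 + 128 + 64 + 4 + 1 = 25029
  0001110001101111 = 4096 + 2048 + 1024 + 64 + 32 + 8 + 4 + 2 + 1 = 7279
  25029 - 7279 = 17750, and 0100010101010110 = 16384 + 1024 + 256 + 64 + 16 + 4 + 2 = 17750 ✓



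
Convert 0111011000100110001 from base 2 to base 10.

Sum of powers of 2 for each 1-bit:
2^0 + 2^4 + 2^5 + 2^8 + 2^12 + 2^13 + 2^15 + 2^16 + 2^17
= 1 + 16 + 32 + 256 + 4096 + 8192 + 32768 + 65536 + 131072
= 241969



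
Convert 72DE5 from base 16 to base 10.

Expand by place value (powers of 16):
Digit values: D = 13, E = 14
72DE5 = 7 × 16^4 + 2 × 16^3 + 13 × 16^2 + 14 × 16^1 + 5 × 16^0
= 7 × 65536 + 2 × 4096 + 13 × 256 + 14 × 16 + 5 × 1
= 458752 + 8192 + 3328 + 224 + 5
= 470501



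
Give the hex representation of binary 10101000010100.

Group into 4-bit nibbles from right:
  0010 = 2
  1010 = A
  0001 = 1
  0100 = 4
Result: 2A14



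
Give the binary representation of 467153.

Using repeated division by 2:
467153 ÷ 2 = 233576 remainder 1
233576 ÷ 2 = 116788 remainder 0
116788 ÷ 2 = 58394 remainder 0
58394 ÷ 2 = 29197 remainder 0
29197 ÷ 2 = 14598 remainder 1
14598 ÷ 2 = 7299 remainder 0
7299 ÷ 2 = 3649 remainder 1
3649 ÷ 2 = 1824 remainder 1
1824 ÷ 2 = 912 remainder 0
912 ÷ 2 = 456 remainder 0
456 ÷ 2 = 228 remainder 0
228 ÷ 2 = 114 remainder 0
114 ÷ 2 = 57 remainder 0
57 ÷ 2 = 28 remainder 1
28 ÷ 2 = 14 remainder 0
14 ÷ 2 = 7 remainder 0
7 ÷ 2 = 3 remainder 1
3 ÷ 2 = 1 remainder 1
1 ÷ 2 = 0 remainder 1
Reading remainders bottom to top: 1110010000011010001



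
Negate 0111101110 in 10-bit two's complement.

Original: 0111101110
Step 1 - Invert all bits: 1000010001
Step 2 - Add 1: 1000010010
Verification: 0111101110 + 1000010010 = 10000000000; discarding the end carry (carry out of the top bit) leaves the 10-bit value 0000000000, as required for x + (-x)



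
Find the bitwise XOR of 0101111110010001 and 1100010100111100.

XOR: 1 when bits differ
  0101111110010001
^ 1100010100111100
------------------
  1001101010101101
Decimal: 24465 ^ 50492 = 39597



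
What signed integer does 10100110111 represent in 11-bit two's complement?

Binary: 10100110111
Sign bit: 1 (negative)
Invert: 01011001000
Add 1:  01011001001
Magnitude: 01011001001 = 512 + 128 + 64 + 8 + 1 = 713
Value: -713



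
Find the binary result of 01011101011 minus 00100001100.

Method 1 - Direct subtraction (column by column from the right: bit − bit − borrow-in; if negative, add 2 and borrow 1 from the next column):
borrow: 01000111000
        01011101011
-       00100001100
-------------------
        00111011111

Method 2 - Add two's complement:
Two's complement of 00100001100: invert → 11011110011, add 1 → 11011110100
  01011101011
+ 11011110100
-------------
 100111011111  (end carry out of the top bit = 1)
Discarding the end carry: 00111011111
Decimal check:
  01011101011 = 512 + 128 + 64 + 32 + 8 + 2 + 1 = 747
  00100001100 = 256 + 8 + 4 = 268
  747 - 268 = 479, and 00111011111 = 256 + 128 + 64 + 16 + 8 + 4 + 2 + 1 = 479 ✓



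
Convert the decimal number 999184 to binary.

Using repeated division by 2:
999184 ÷ 2 = 499592 remainder 0
499592 ÷ 2 = 249796 remainder 0
249796 ÷ 2 = 124898 remainder 0
124898 ÷ 2 = 62449 remainder 0
62449 ÷ 2 = 31224 remainder 1
31224 ÷ 2 = 15612 remainder 0
15612 ÷ 2 = 7806 remainder 0
7806 ÷ 2 = 3903 remainder 0
3903 ÷ 2 = 1951 remainder 1
1951 ÷ 2 = 975 remainder 1
975 ÷ 2 = 487 remainder 1
487 ÷ 2 = 243 remainder 1
243 ÷ 2 = 121 remainder 1
121 ÷ 2 = 60 remainder 1
60 ÷ 2 = 30 remainder 0
30 ÷ 2 = 15 remainder 0
15 ÷ 2 = 7 remainder 1
7 ÷ 2 = 3 remainder 1
3 ÷ 2 = 1 remainder 1
1 ÷ 2 = 0 remainder 1
Reading remainders bottom to top: 11110011111100010000



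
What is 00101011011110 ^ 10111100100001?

XOR: 1 when bits differ
  00101011011110
^ 10111100100001
----------------
  10010111111111
Decimal: 2782 ^ 12065 = 9727



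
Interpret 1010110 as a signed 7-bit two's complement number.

Binary: 1010110
Sign bit: 1 (negative)
Invert: 0101001
Add 1:  0101010
Magnitude: 0101010 = 32 + 8 + 2 = 42
Value: -42



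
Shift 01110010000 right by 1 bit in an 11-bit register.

Original: 01110010000 (decimal 912)
Shift right by 1 position
Drop the 1 low bit; fill with zero on the left
Result: 00111001000 (decimal 456)
Equivalent: 912 >> 1 = 912 ÷ 2^1 = 456



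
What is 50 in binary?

Using repeated division by 2:
50 ÷ 2 = 25 remainder 0
25 ÷ 2 = 12 remainder 1
12 ÷ 2 = 6 remainder 0
6 ÷ 2 = 3 remainder 0
3 ÷ 2 = 1 remainder 1
1 ÷ 2 = 0 remainder 1
Reading remainders bottom to top: 110010



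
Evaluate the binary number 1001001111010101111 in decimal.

Sum of powers of 2 for each 1-bit:
2^0 + 2^1 + 2^2 + 2^3 + 2^5 + 2^7 + 2^9 + 2^10 + 2^11 + 2^12 + 2^15 + 2^18
= 1 + 2 + 4 + 8 + 32 + 128 + 512 + 1024 + 2048 + 4096 + 32768 + 262144
= 302767



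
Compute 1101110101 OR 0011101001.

OR: 1 when either bit is 1
  1101110101
| 0011101001
------------
  1111111101
Decimal: 885 | 233 = 1021



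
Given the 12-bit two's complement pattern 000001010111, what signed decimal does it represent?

Binary: 000001010111
Sign bit: 0 (non-negative)
Read directly as an unsigned value:
000001010111 = 64 + 16 + 4 + 2 + 1 = 87
Value: 87



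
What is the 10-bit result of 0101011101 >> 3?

Original: 0101011101 (decimal 349)
Shift right by 3 positions
Drop the 3 low bits; fill with zeros on the left
Result: 0000101011 (decimal 43)
Equivalent: 349 >> 3 = 349 ÷ 2^3 = 43



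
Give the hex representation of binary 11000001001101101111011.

Group into 4-bit nibbles from right:
  0110 = 6
  0000 = 0
  1001 = 9
  1011 = B
  0111 = 7
  1011 = B
Result: 609B7B



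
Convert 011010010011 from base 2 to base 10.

Sum of powers of 2 for each 1-bit:
2^0 + 2^1 + 2^4 + 2^7 + 2^9 + 2^10
= 1 + 2 + 16 + 128 + 512 + 1024
= 1683



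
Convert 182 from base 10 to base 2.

Using repeated division by 2:
182 ÷ 2 = 91 remainder 0
91 ÷ 2 = 45 remainder 1
45 ÷ 2 = 22 remainder 1
22 ÷ 2 = 11 remainder 0
11 ÷ 2 = 5 remainder 1
5 ÷ 2 = 2 remainder 1
2 ÷ 2 = 1 remainder 0
1 ÷ 2 = 0 remainder 1
Reading remainders bottom to top: 10110110



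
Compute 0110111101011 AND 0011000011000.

AND: 1 only when both bits are 1
  0110111101011
& 0011000011000
---------------
  0010000001000
Decimal: 3563 & 1560 = 1032



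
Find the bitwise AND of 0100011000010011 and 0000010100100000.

AND: 1 only when both bits are 1
  0100011000010011
& 0000010100100000
------------------
  0000010000000000
Decimal: 17939 & 1312 = 1024



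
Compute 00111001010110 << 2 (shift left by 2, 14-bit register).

Original: 00111001010110 (decimal 3670)
Shift left by 2 positions
Append 2 zeros on the right
Result: 11100101011000 (decimal 14680)
Equivalent: 3670 << 2 = 3670 × 2^2 = 14680



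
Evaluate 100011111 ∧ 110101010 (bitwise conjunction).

AND: 1 only when both bits are 1
  100011111
& 110101010
-----------
  100001010
Decimal: 287 & 426 = 266



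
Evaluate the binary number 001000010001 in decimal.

Sum of powers of 2 for each 1-bit:
2^0 + 2^4 + 2^9
= 1 + 16 + 512
= 529



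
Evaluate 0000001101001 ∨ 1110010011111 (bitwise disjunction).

OR: 1 when either bit is 1
  0000001101001
| 1110010011111
---------------
  1110011111111
Decimal: 105 | 7327 = 7423



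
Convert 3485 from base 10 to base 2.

Using repeated division by 2:
3485 ÷ 2 = 1742 remainder 1
1742 ÷ 2 = 871 remainder 0
871 ÷ 2 = 435 remainder 1
435 ÷ 2 = 217 remainder 1
217 ÷ 2 = 108 remainder 1
108 ÷ 2 = 54 remainder 0
54 ÷ 2 = 27 remainder 0
27 ÷ 2 = 13 remainder 1
13 ÷ 2 = 6 remainder 1
6 ÷ 2 = 3 remainder 0
3 ÷ 2 = 1 remainder 1
1 ÷ 2 = 0 remainder 1
Reading remainders bottom to top: 110110011101



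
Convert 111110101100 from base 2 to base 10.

Sum of powers of 2 for each 1-bit:
2^2 + 2^3 + 2^5 + 2^7 + 2^8 + 2^9 + 2^10 + 2^11
= 4 + 8 + 32 + 128 + 256 + 512 + 1024 + 2048
= 4012



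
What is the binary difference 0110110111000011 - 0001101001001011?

Method 1 - Direct subtraction (column by column from the right: bit − bit − borrow-in; if negative, add 2 and borrow 1 from the next column):
borrow: 0010010011110000
        0110110111000011
-       0001101001001011
------------------------
        0101001101111000

Method 2 - Add two's complement:
Two's complement of 0001101001001011: invert → 1110010110110100, add 1 → 1110010110110101
  0110110111000011
+ 1110010110110101
------------------
 10101001101111000  (end carry out of the top bit = 1)
Discarding the end carry: 0101001101111000
Decimal check:
  0110110111000011 = 16384 + 8192 + 2048 + 1024 + 256 + 128 + 64 + 2 + 1 = 28099
  0001101001001011 = 4096 + 2048 + 512 + 64 + 8 + 2 + 1 = 6731
  28099 - 6731 = 21368, and 0101001101111000 = 16384 + 4096 + 512 + 256 + 64 + 32 + 16 + 8 = 21368 ✓



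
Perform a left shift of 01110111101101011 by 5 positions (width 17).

Original: 01110111101101011 (decimal 61291)
Shift left by 5 positions
Append 5 zeros on the right and drop the 5 high bits that overflow the 17-bit width
Result: 11110110101100000 (decimal 126304)
Equivalent: 61291 << 5 = 61291 × 2^5 = 1961312, truncated to 17 bits = 126304



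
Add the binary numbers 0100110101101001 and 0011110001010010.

Add column by column from the right: bit + bit + carry-in; write the sum mod 2, carry 1 when the sum is 2 or 3.
carry:  1111100010000000
        0100110101101001
+       0011110001010010
------------------------
       01000100110111011
(the carry out of the leftmost column, 0, becomes the leading bit)
Decimal check:
  0100110101101001 = 16384 + 2048 + 1024 + 256 + 64 + 32 + 8 + 1 = 19817
  0011110001010010 = 8192 + 4096 + 2048 + 1024 + 64 + 16 + 2 = 15442
  19817 + 15442 = 35259, and 01000100110111011 = 32768 + 2048 + 256 + 128 + 32 + 16 + 8 + 2 + 1 = 35259 ✓



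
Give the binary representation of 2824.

Using repeated division by 2:
2824 ÷ 2 = 1412 remainder 0
1412 ÷ 2 = 706 remainder 0
706 ÷ 2 = 353 remainder 0
353 ÷ 2 = 176 remainder 1
176 ÷ 2 = 88 remainder 0
88 ÷ 2 = 44 remainder 0
44 ÷ 2 = 22 remainder 0
22 ÷ 2 = 11 remainder 0
11 ÷ 2 = 5 remainder 1
5 ÷ 2 = 2 remainder 1
2 ÷ 2 = 1 remainder 0
1 ÷ 2 = 0 remainder 1
Reading remainders bottom to top: 101100001000



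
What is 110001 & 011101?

AND: 1 only when both bits are 1
  110001
& 011101
--------
  010001
Decimal: 49 & 29 = 17



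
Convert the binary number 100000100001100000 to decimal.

Sum of powers of 2 for each 1-bit:
2^5 + 2^6 + 2^11 + 2^17
= 32 + 64 + 2048 + 131072
= 133216



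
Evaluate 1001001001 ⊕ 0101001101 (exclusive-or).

XOR: 1 when bits differ
  1001001001
^ 0101001101
------------
  1100000100
Decimal: 585 ^ 333 = 772



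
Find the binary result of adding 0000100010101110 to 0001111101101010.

Add column by column from the right: bit + bit + carry-in; write the sum mod 2, carry 1 when the sum is 2 or 3.
carry:  0011111111011100
        0000100010101110
+       0001111101101010
------------------------
       00010100000011000
(the carry out of the leftmost column, 0, becomes the leading bit)
Decimal check:
  0000100010101110 = 2048 + 128 + 32 + 8 + 4 + 2 = 2222
  0001111101101010 = 4096 + 2048 + 1024 + 512 + 256 + 64 + 32 + 8 + 2 = 8042
  2222 + 8042 = 10264, and 00010100000011000 = 8192 + 2048 + 16 + 8 = 10264 ✓



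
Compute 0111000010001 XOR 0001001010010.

XOR: 1 when bits differ
  0111000010001
^ 0001001010010
---------------
  0110001000011
Decimal: 3601 ^ 594 = 3139



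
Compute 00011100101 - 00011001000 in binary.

Method 1 - Direct subtraction (column by column from the right: bit − bit − borrow-in; if negative, add 2 and borrow 1 from the next column):
borrow: 00000110000
        00011100101
-       00011001000
-------------------
        00000011101

Method 2 - Add two's complement:
Two's complement of 00011001000: invert → 11100110111, add 1 → 11100111000
  00011100101
+ 11100111000
-------------
 100000011101  (end carry out of the top bit = 1)
Discarding the end carry: 00000011101
Decimal check:
  00011100101 = 128 + 64 + 32 + 4 + 1 = 229
  00011001000 = 128 + 64 + 8 = 200
  229 - 200 = 29, and 00000011101 = 16 + 8 + 4 + 1 = 29 ✓



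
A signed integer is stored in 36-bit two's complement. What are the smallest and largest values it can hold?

For 36-bit two's complement:
Minimum: -2^35 = -34359738368
Maximum: 2^35 - 1 = 34359738367



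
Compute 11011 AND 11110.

AND: 1 only when both bits are 1
  11011
& 11110
-------
  11010
Decimal: 27 & 30 = 26



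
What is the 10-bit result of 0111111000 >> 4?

Original: 0111111000 (decimal 504)
Shift right by 4 positions
Drop the 4 low bits; fill with zeros on the left
Result: 0000011111 (decimal 31)
Equivalent: 504 >> 4 = 504 ÷ 2^4 = 31



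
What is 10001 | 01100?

OR: 1 when either bit is 1
  10001
| 01100
-------
  11101
Decimal: 17 | 12 = 29



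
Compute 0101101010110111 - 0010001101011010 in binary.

Method 1 - Direct subtraction (column by column from the right: bit − bit − borrow-in; if negative, add 2 and borrow 1 from the next column):
borrow: 0100111010110000
        0101101010110111
-       0010001101011010
------------------------
        0011011101011101

Method 2 - Add two's complement:
Two's complement of 0010001101011010: invert → 1101110010100101, add 1 → 1101110010100110
  0101101010110111
+ 1101110010100110
------------------
 10011011101011101  (end carry out of the top bit = 1)
Discarding the end carry: 0011011101011101
Decimal check:
  0101101010110111 = 16384 + 4096 + 2048 + 512 + 128 + 32 + 16 + 4 + 2 + 1 = 23223
  0010001101011010 = 8192 + 512 + 256 + 64 + 16 + 8 + 2 = 9050
  23223 - 9050 = 14173, and 0011011101011101 = 8192 + 4096 + 1024 + 512 + 256 + 64 + 16 + 8 + 4 + 1 = 14173 ✓



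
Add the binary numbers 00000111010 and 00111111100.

Add column by column from the right: bit + bit + carry-in; write the sum mod 2, carry 1 when the sum is 2 or 3.
carry:  01111110000
        00000111010
+       00111111100
-------------------
       001000110110
(the carry out of the leftmost column, 0, becomes the leading bit)
Decimal check:
  00000111010 = 32 + 16 + 8 + 2 = 58
  00111111100 = 256 + 128 + 64 + 32 + 16 + 8 + 4 = 508
  58 + 508 = 566, and 001000110110 = 512 + 32 + 16 + 4 + 2 = 566 ✓



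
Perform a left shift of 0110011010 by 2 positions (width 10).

Original: 0110011010 (decimal 410)
Shift left by 2 positions
Append 2 zeros on the right and drop the 2 high bits that overflow the 10-bit width
Result: 1001101000 (decimal 616)
Equivalent: 410 << 2 = 410 × 2^2 = 1640, truncated to 10 bits = 616



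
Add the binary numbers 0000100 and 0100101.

Add column by column from the right: bit + bit + carry-in; write the sum mod 2, carry 1 when the sum is 2 or 3.
carry:  0001000
        0000100
+       0100101
---------------
       00101001
(the carry out of the leftmost column, 0, becomes the leading bit)
Decimal check:
  0000100 = 4
  0100101 = 32 + 4 + 1 = 37
  4 + 37 = 41, and 00101001 = 32 + 8 + 1 = 41 ✓



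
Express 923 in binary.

Using repeated division by 2:
923 ÷ 2 = 461 remainder 1
461 ÷ 2 = 230 remainder 1
230 ÷ 2 = 115 remainder 0
115 ÷ 2 = 57 remainder 1
57 ÷ 2 = 28 remainder 1
28 ÷ 2 = 14 remainder 0
14 ÷ 2 = 7 remainder 0
7 ÷ 2 = 3 remainder 1
3 ÷ 2 = 1 remainder 1
1 ÷ 2 = 0 remainder 1
Reading remainders bottom to top: 1110011011



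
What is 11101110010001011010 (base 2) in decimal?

Sum of powers of 2 for each 1-bit:
2^1 + 2^3 + 2^4 + 2^6 + 2^10 + 2^13 + 2^14 + 2^15 + 2^17 + 2^18 + 2^19
= 2 + 8 + 16 + 64 + 1024 + 8192 + 16384 + 32768 + 131072 + 262144 + 524288
= 975962



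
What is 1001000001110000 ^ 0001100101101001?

XOR: 1 when bits differ
  1001000001110000
^ 0001100101101001
------------------
  1000100100011001
Decimal: 36976 ^ 6505 = 35097



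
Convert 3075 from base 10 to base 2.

Using repeated division by 2:
3075 ÷ 2 = 1537 remainder 1
1537 ÷ 2 = 768 remainder 1
768 ÷ 2 = 384 remainder 0
384 ÷ 2 = 192 remainder 0
192 ÷ 2 = 96 remainder 0
96 ÷ 2 = 48 remainder 0
48 ÷ 2 = 24 remainder 0
24 ÷ 2 = 12 remainder 0
12 ÷ 2 = 6 remainder 0
6 ÷ 2 = 3 remainder 0
3 ÷ 2 = 1 remainder 1
1 ÷ 2 = 0 remainder 1
Reading remainders bottom to top: 110000000011



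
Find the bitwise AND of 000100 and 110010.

AND: 1 only when both bits are 1
  000100
& 110010
--------
  000000
Decimal: 4 & 50 = 0



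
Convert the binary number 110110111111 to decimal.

Sum of powers of 2 for each 1-bit:
2^0 + 2^1 + 2^2 + 2^3 + 2^4 + 2^5 + 2^7 + 2^8 + 2^10 + 2^11
= 1 + 2 + 4 + 8 + 16 + 32 + 128 + 256 + 1024 + 2048
= 3519



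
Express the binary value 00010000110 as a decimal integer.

Sum of powers of 2 for each 1-bit:
2^1 + 2^2 + 2^7
= 2 + 4 + 128
= 134



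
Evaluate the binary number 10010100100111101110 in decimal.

Sum of powers of 2 for each 1-bit:
2^1 + 2^2 + 2^3 + 2^5 + 2^6 + 2^7 + 2^8 + 2^11 + 2^14 + 2^16 + 2^19
= 2 + 4 + 8 + 32 + 64 + 128 + 256 + 2048 + 16384 + 65536 + 524288
= 608750



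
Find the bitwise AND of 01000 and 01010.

AND: 1 only when both bits are 1
  01000
& 01010
-------
  01000
Decimal: 8 & 10 = 8



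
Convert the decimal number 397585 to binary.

Using repeated division by 2:
397585 ÷ 2 = 198792 remainder 1
198792 ÷ 2 = 99396 remainder 0
99396 ÷ 2 = 49698 remainder 0
49698 ÷ 2 = 24849 remainder 0
24849 ÷ 2 = 12424 remainder 1
12424 ÷ 2 = 6212 remainder 0
6212 ÷ 2 = 3106 remainder 0
3106 ÷ 2 = 1553 remainder 0
1553 ÷ 2 = 776 remainder 1
776 ÷ 2 = 388 remainder 0
388 ÷ 2 = 194 remainder 0
194 ÷ 2 = 97 remainder 0
97 ÷ 2 = 48 remainder 1
48 ÷ 2 = 24 remainder 0
24 ÷ 2 = 12 remainder 0
12 ÷ 2 = 6 remainder 0
6 ÷ 2 = 3 remainder 0
3 ÷ 2 = 1 remainder 1
1 ÷ 2 = 0 remainder 1
Reading remainders bottom to top: 1100001000100010001



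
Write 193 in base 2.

Using repeated division by 2:
193 ÷ 2 = 96 remainder 1
96 ÷ 2 = 48 remainder 0
48 ÷ 2 = 24 remainder 0
24 ÷ 2 = 12 remainder 0
12 ÷ 2 = 6 remainder 0
6 ÷ 2 = 3 remainder 0
3 ÷ 2 = 1 remainder 1
1 ÷ 2 = 0 remainder 1
Reading remainders bottom to top: 11000001



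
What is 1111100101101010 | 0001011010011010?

OR: 1 when either bit is 1
  1111100101101010
| 0001011010011010
------------------
  1111111111111010
Decimal: 63850 | 5786 = 65530



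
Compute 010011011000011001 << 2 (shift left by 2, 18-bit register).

Original: 010011011000011001 (decimal 79385)
Shift left by 2 positions
Append 2 zeros on the right and drop the 2 high bits that overflow the 18-bit width
Result: 001101100001100100 (decimal 55396)
Equivalent: 79385 << 2 = 79385 × 2^2 = 317540, truncated to 18 bits = 55396



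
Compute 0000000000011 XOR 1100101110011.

XOR: 1 when bits differ
  0000000000011
^ 1100101110011
---------------
  1100101110000
Decimal: 3 ^ 6515 = 6512



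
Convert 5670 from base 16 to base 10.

Expand by place value (powers of 16):
5670 = 5 × 16^3 + 6 × 16^2 + 7 × 16^1 + 0 × 16^0
= 5 × 4096 + 6 × 256 + 7 × 16 + 0 × 1
= 20480 + 1536 + 112 + 0
= 22128



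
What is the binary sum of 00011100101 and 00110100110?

Add column by column from the right: bit + bit + carry-in; write the sum mod 2, carry 1 when the sum is 2 or 3.
carry:  01111001000
        00011100101
+       00110100110
-------------------
       001010001011
(the carry out of the leftmost column, 0, becomes the leading bit)
Decimal check:
  00011100101 = 128 + 64 + 32 + 4 + 1 = 229
  00110100110 = 256 + 128 + 32 + 4 + 2 = 422
  229 + 422 = 651, and 001010001011 = 512 + 128 + 8 + 2 + 1 = 651 ✓



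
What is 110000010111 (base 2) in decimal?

Sum of powers of 2 for each 1-bit:
2^0 + 2^1 + 2^2 + 2^4 + 2^10 + 2^11
= 1 + 2 + 4 + 16 + 1024 + 2048
= 3095



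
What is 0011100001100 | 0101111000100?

OR: 1 when either bit is 1
  0011100001100
| 0101111000100
---------------
  0111111001100
Decimal: 1804 | 3012 = 4044



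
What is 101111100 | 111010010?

OR: 1 when either bit is 1
  101111100
| 111010010
-----------
  111111110
Decimal: 380 | 466 = 510



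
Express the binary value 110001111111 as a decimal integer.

Sum of powers of 2 for each 1-bit:
2^0 + 2^1 + 2^2 + 2^3 + 2^4 + 2^5 + 2^6 + 2^10 + 2^11
= 1 + 2 + 4 + 8 + 16 + 32 + 64 + 1024 + 2048
= 3199



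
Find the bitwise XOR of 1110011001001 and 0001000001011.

XOR: 1 when bits differ
  1110011001001
^ 0001000001011
---------------
  1111011000010
Decimal: 7369 ^ 523 = 7874



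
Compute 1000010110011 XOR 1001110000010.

XOR: 1 when bits differ
  1000010110011
^ 1001110000010
---------------
  0001100110001
Decimal: 4275 ^ 4994 = 817



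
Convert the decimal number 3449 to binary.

Using repeated division by 2:
3449 ÷ 2 = 1724 remainder 1
1724 ÷ 2 = 862 remainder 0
862 ÷ 2 = 431 remainder 0
431 ÷ 2 = 215 remainder 1
215 ÷ 2 = 107 remainder 1
107 ÷ 2 = 53 remainder 1
53 ÷ 2 = 26 remainder 1
26 ÷ 2 = 13 remainder 0
13 ÷ 2 = 6 remainder 1
6 ÷ 2 = 3 remainder 0
3 ÷ 2 = 1 remainder 1
1 ÷ 2 = 0 remainder 1
Reading remainders bottom to top: 110101111001



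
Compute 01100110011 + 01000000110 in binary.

Add column by column from the right: bit + bit + carry-in; write the sum mod 2, carry 1 when the sum is 2 or 3.
carry:  10000001100
        01100110011
+       01000000110
-------------------
       010100111001
(the carry out of the leftmost column, 0, becomes the leading bit)
Decimal check:
  01100110011 = 512 + 256 + 32 + 16 + 2 + 1 = 819
  01000000110 = 512 + 4 + 2 = 518
  819 + 518 = 1337, and 010100111001 = 1024 + 256 + 32 + 16 + 8 + 1 = 1337 ✓



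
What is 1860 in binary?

Using repeated division by 2:
1860 ÷ 2 = 930 remainder 0
930 ÷ 2 = 465 remainder 0
465 ÷ 2 = 232 remainder 1
232 ÷ 2 = 116 remainder 0
116 ÷ 2 = 58 remainder 0
58 ÷ 2 = 29 remainder 0
29 ÷ 2 = 14 remainder 1
14 ÷ 2 = 7 remainder 0
7 ÷ 2 = 3 remainder 1
3 ÷ 2 = 1 remainder 1
1 ÷ 2 = 0 remainder 1
Reading remainders bottom to top: 11101000100



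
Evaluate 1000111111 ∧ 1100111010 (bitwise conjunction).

AND: 1 only when both bits are 1
  1000111111
& 1100111010
------------
  1000111010
Decimal: 575 & 826 = 570



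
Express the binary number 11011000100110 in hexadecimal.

Group into 4-bit nibbles from right:
  0011 = 3
  0110 = 6
  0010 = 2
  0110 = 6
Result: 3626



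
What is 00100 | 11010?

OR: 1 when either bit is 1
  00100
| 11010
-------
  11110
Decimal: 4 | 26 = 30



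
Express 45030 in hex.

Using repeated division by 16 (digits 10–15 are A–F):
45030 ÷ 16 = 2814 remainder 6
2814 ÷ 16 = 175 remainder 14 (E)
175 ÷ 16 = 10 remainder 15 (F)
10 ÷ 16 = 0 remainder 10 (A)
Reading remainders bottom to top: AFE6



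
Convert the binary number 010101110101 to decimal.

Sum of powers of 2 for each 1-bit:
2^0 + 2^2 + 2^4 + 2^5 + 2^6 + 2^8 + 2^10
= 1 + 4 + 16 + 32 + 64 + 256 + 1024
= 1397



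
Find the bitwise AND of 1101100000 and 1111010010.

AND: 1 only when both bits are 1
  1101100000
& 1111010010
------------
  1101000000
Decimal: 864 & 978 = 832



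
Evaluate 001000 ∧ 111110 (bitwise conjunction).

AND: 1 only when both bits are 1
  001000
& 111110
--------
  001000
Decimal: 8 & 62 = 8



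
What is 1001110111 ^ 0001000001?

XOR: 1 when bits differ
  1001110111
^ 0001000001
------------
  1000110110
Decimal: 631 ^ 65 = 566



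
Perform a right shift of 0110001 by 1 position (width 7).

Original: 0110001 (decimal 49)
Shift right by 1 position
Drop the 1 low bit; fill with zero on the left
Result: 0011000 (decimal 24)
Equivalent: 49 >> 1 = 49 ÷ 2^1 = 24



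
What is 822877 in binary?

Using repeated division by 2:
822877 ÷ 2 = 411438 remainder 1
411438 ÷ 2 = 205719 remainder 0
205719 ÷ 2 = 102859 remainder 1
102859 ÷ 2 = 51429 remainder 1
51429 ÷ 2 = 25714 remainder 1
25714 ÷ 2 = 12857 remainder 0
12857 ÷ 2 = 6428 remainder 1
6428 ÷ 2 = 3214 remainder 0
3214 ÷ 2 = 1607 remainder 0
1607 ÷ 2 = 803 remainder 1
803 ÷ 2 = 401 remainder 1
401 ÷ 2 = 200 remainder 1
200 ÷ 2 = 100 remainder 0
100 ÷ 2 = 50 remainder 0
50 ÷ 2 = 25 remainder 0
25 ÷ 2 = 12 remainder 1
12 ÷ 2 = 6 remainder 0
6 ÷ 2 = 3 remainder 0
3 ÷ 2 = 1 remainder 1
1 ÷ 2 = 0 remainder 1
Reading remainders bottom to top: 11001000111001011101



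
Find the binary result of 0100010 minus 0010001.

Method 1 - Direct subtraction (column by column from the right: bit − bit − borrow-in; if negative, add 2 and borrow 1 from the next column):
borrow: 0100010
        0100010
-       0010001
---------------
        0010001

Method 2 - Add two's complement:
Two's complement of 0010001: invert → 1101110, add 1 → 1101111
  0100010
+ 1101111
---------
 10010001  (end carry out of the top bit = 1)
Discarding the end carry: 0010001
Decimal check:
  0100010 = 32 + 2 = 34
  0010001 = 16 + 1 = 17
  34 - 17 = 17, and 0010001 = 16 + 1 = 17 ✓



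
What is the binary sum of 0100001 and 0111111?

Add column by column from the right: bit + bit + carry-in; write the sum mod 2, carry 1 when the sum is 2 or 3.
carry:  1111110
        0100001
+       0111111
---------------
       01100000
(the carry out of the leftmost column, 0, becomes the leading bit)
Decimal check:
  0100001 = 32 + 1 = 33
  0111111 = 32 + 16 + 8 + 4 + 2 + 1 = 63
  33 + 63 = 96, and 01100000 = 64 + 32 = 96 ✓



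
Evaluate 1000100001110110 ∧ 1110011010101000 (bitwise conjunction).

AND: 1 only when both bits are 1
  1000100001110110
& 1110011010101000
------------------
  1000000000100000
Decimal: 34934 & 59048 = 32800



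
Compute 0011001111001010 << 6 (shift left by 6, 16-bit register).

Original: 0011001111001010 (decimal 13258)
Shift left by 6 positions
Append 6 zeros on the right and drop the 6 high bits that overflow the 16-bit width
Result: 1111001010000000 (decimal 62080)
Equivalent: 13258 << 6 = 13258 × 2^6 = 848512, truncated to 16 bits = 62080



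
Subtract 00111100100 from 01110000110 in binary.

Method 1 - Direct subtraction (column by column from the right: bit − bit − borrow-in; if negative, add 2 and borrow 1 from the next column):
borrow: 01111000000
        01110000110
-       00111100100
-------------------
        00110100010

Method 2 - Add two's complement:
Two's complement of 00111100100: invert → 11000011011, add 1 → 11000011100
  01110000110
+ 11000011100
-------------
 100110100010  (end carry out of the top bit = 1)
Discarding the end carry: 00110100010
Decimal check:
  01110000110 = 512 + 256 + 128 + 4 + 2 = 902
  00111100100 = 256 + 128 + 64 + 32 + 4 = 484
  902 - 484 = 418, and 00110100010 = 256 + 128 + 32 + 2 = 418 ✓

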